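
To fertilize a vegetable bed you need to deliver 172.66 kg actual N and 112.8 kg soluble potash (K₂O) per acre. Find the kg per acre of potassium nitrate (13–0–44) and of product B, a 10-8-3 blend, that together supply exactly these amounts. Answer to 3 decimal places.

152.125 kg potassium nitrate, 1528.838 kg product B

With a, b = kg per acre of potassium nitrate and product B:
N: 0.13·a + 0.1·b = 172.66
K₂O: 0.44·a + 0.03·b = 112.8
Solving simultaneously: a = 152.1247, b = 1528.8379.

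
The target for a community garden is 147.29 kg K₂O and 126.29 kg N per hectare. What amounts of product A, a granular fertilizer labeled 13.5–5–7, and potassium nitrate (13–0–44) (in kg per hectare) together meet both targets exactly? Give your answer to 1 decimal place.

724.1 kg product A, 219.6 kg potassium nitrate

Per-hectare balance (a = product A, b = potassium nitrate):
K₂O: 0.07·a + 0.44·b = 147.29
N: 0.135·a + 0.13·b = 126.29
Eliminate a: (row1) − 0.07/0.135·(row2) → 0.372593·b = 81.8063, so b = 219.56.
Back-substitute: a = (147.29 − 0.44·219.56) / 0.07 = 724.054.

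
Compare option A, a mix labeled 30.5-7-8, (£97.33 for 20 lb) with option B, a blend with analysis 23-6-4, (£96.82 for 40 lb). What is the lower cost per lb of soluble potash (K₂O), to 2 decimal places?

£60.51 per lb K₂O (option B)

option A: K₂O per bag = 20 × 8% = 1.6 lb; cost = 97.33 / 1.6 = £60.8312/lb K₂O.
option B: K₂O per bag = 40 × 4% = 1.6 lb; cost = 96.82 / 1.6 = £60.5125/lb K₂O.
option B is cheaper.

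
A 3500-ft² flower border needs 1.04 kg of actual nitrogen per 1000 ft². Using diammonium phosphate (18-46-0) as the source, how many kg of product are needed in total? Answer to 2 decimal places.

20.22 kg

Product per 1000 ft² = 1.04 / 18% = 5.77778 kg.
Total product = 5.77778 × 3500 / 1000 = 20.2222 kg.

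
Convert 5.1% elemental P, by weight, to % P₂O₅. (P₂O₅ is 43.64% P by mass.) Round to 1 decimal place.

11.7% P₂O₅

%P₂O₅ = 5.1 / 0.4364 = 11.6865%.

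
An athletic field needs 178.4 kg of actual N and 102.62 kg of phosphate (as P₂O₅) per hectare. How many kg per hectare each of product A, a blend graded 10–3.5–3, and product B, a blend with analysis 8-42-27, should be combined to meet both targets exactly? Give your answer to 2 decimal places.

1702.00 kg product A, 102.50 kg product B

Per-hectare balance (a = product A, b = product B):
N: 0.1·a + 0.08·b = 178.4
P₂O₅: 0.035·a + 0.42·b = 102.62
Eliminate b: (row1) − 0.08/0.42·(row2) → 0.0933333·a = 158.853, so a = 1702.
Then b = (102.62 − 0.035·1702) / 0.42 = 102.5.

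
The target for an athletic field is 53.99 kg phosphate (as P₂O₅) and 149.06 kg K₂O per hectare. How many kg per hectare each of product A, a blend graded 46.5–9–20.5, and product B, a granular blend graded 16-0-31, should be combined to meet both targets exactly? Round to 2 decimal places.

Per-hectare balance (a = product A, b = product B):
P₂O₅: 0.09·a + 0·b = 53.99
K₂O: 0.205·a + 0.31·b = 149.06
Solving simultaneously: a = 599.889, b = 84.138.

599.89 kg product A, 84.14 kg product B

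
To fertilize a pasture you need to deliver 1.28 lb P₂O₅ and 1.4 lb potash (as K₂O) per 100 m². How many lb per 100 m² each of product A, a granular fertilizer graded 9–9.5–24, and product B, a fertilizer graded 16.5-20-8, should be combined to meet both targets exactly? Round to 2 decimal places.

4.40 lb product A, 4.31 lb product B

Per-100 m² balance (a = product A, b = product B):
P₂O₅: 0.095·a + 0.2·b = 1.28
K₂O: 0.24·a + 0.08·b = 1.4
Eliminate b: (row1) − 0.2/0.08·(row2) → -0.505·a = -2.22, so a = 4.39604.
Then b = (1.4 − 0.24·4.39604) / 0.08 = 4.31188.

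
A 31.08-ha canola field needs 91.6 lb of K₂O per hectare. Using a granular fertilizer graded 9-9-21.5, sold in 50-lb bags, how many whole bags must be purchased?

265 bags

Product per hectare = 91.6 / 21.5% = 426.047 lb.
Total product = 426.047 × 31.08 = 13241.5 lb.
Bags = ⌈13241.5 / 50⌉ = 265.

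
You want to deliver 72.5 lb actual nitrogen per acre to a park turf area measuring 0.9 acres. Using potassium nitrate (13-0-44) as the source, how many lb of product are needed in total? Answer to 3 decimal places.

Product per acre = 72.5 / 13% = 557.692 lb.
Total product = 557.692 × 0.9 = 501.9231 lb.

501.923 lb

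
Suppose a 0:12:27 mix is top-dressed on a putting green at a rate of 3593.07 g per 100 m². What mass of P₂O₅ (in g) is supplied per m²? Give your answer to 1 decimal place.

P₂O₅ per 100 m² = 3593.07 × 12% = 431.168 g.
Convert to per m²: 431.168 × 0.01 = 4.31168 g.

4.3 g P₂O₅ per sq m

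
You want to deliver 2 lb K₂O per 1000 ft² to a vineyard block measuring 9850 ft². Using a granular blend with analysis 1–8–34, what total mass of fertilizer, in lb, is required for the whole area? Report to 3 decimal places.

57.941 lb

Product per 1000 ft² = 2 / 34% = 5.88235 lb.
Total product = 5.88235 × 9850 / 1000 = 57.9412 lb.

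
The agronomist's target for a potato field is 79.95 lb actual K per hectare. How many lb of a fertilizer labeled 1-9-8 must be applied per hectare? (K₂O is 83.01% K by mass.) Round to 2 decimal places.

As K₂O: 79.95 / 0.8301 = 96.3137 lb per hectare.
Product per hectare = 96.3137 / 8% = 1203.921 lb.

1203.92 lb of product per hectare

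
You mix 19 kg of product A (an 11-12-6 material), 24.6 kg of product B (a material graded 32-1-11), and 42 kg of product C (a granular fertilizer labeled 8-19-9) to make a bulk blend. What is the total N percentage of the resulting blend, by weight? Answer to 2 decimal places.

15.56% N

Total mass = 19 + 24.6 + 42 = 85.6 kg.
N mass = 11%×19 + 32%×24.6 + 8%×42 = 13.322 kg.
% N = 13.322 / 85.6 = 15.5631%.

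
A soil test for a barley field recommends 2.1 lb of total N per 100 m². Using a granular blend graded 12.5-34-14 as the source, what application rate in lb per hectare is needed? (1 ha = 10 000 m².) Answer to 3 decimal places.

1680.000 lb of product per hectare

Product per 100 m² = 2.1 / 12.5% = 16.8 lb.
Convert to per hectare: 16.8 × 100 = 1680 lb.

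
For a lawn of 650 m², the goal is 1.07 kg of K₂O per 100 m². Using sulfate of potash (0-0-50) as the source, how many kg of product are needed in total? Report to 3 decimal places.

13.910 kg

Product per 100 m² = 1.07 / 50% = 2.14 kg.
Total product = 2.14 × 650 / 100 = 13.91 kg.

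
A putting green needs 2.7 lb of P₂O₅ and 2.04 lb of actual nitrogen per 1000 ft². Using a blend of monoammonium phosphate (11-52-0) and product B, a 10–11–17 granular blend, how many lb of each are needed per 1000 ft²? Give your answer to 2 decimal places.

1.14 lb monoammonium phosphate, 19.14 lb product B

With a, b = lb per 1000 ft² of monoammonium phosphate and product B:
P₂O₅: 0.52·a + 0.11·b = 2.7
N: 0.11·a + 0.1·b = 2.04
From row1: a = (2.7 − 0.11·b) / 0.52.
Into row2: 0.11·(2.7 − 0.11·b)/0.52 + 0.1·b = 2.04 → b = 19.1429, a = 1.14286.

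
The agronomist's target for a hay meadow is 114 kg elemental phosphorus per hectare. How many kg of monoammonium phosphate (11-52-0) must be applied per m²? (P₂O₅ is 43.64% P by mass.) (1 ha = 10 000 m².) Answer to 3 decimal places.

As P₂O₅: 114 / 0.4364 = 261.228 kg per hectare.
Product per hectare = 261.228 / 52% = 502.362 kg.
Convert to per m²: 502.362 × 0.0001 = 0.0502362 kg.

0.050 kg of product per sq m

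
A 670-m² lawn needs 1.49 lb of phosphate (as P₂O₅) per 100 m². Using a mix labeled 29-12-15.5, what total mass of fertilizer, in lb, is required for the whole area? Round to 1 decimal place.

Product per 100 m² = 1.49 / 12% = 12.4167 lb.
Total product = 12.4167 × 670 / 100 = 83.1917 lb.

83.2 lb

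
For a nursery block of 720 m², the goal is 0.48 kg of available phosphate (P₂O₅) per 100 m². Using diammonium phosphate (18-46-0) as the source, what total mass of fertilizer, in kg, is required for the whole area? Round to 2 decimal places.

Product per 100 m² = 0.48 / 46% = 1.04348 kg.
Total product = 1.04348 × 720 / 100 = 7.51304 kg.

7.51 kg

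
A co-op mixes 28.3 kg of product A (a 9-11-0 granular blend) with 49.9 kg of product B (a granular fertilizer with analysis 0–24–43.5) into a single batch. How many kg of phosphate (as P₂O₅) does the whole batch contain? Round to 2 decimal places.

15.09 kg P₂O₅

P₂O₅ mass = 11%×28.3 + 24%×49.9 = 15.089 kg.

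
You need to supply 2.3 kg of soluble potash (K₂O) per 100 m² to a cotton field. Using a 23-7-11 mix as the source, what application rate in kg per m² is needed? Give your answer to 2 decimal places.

0.21 kg of product per sq m

Product per 100 m² = 2.3 / 11% = 20.9091 kg.
Convert to per m²: 20.9091 × 0.01 = 0.209091 kg.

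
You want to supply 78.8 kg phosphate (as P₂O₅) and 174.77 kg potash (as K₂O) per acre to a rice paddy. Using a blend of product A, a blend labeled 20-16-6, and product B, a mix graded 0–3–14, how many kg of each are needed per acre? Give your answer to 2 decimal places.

281.01 kg product A, 1127.92 kg product B

With a, b = kg per acre of product A and product B:
P₂O₅: 0.16·a + 0.03·b = 78.8
K₂O: 0.06·a + 0.14·b = 174.77
Solving simultaneously: a = 281.0146, b = 1127.922.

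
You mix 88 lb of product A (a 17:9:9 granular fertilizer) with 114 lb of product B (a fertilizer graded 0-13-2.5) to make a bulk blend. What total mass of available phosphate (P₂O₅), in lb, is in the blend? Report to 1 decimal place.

P₂O₅ mass = 9%×88 + 13%×114 = 22.74 lb.

22.7 lb P₂O₅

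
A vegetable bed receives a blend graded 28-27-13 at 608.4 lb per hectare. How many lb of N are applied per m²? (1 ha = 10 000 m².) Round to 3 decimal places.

nitrogen per hectare = 608.4 × 28% = 170.352 lb.
Convert to per m²: 170.352 × 0.0001 = 0.0170352 lb.

0.017 lb N per sq m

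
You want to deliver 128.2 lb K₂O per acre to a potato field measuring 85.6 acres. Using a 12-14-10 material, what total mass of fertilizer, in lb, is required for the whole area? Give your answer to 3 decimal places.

109739.200 lb

Product per acre = 128.2 / 10% = 1282 lb.
Total product = 1282 × 85.6 = 109739.2 lb.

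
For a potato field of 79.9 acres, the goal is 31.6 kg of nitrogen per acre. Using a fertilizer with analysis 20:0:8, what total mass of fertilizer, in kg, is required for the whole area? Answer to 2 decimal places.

12624.20 kg

Product per acre = 31.6 / 20% = 158 kg.
Total product = 158 × 79.9 = 12624.2 kg.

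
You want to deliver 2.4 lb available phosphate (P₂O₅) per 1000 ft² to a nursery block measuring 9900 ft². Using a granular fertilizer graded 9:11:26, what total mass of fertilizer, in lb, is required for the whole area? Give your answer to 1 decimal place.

Product per 1000 ft² = 2.4 / 11% = 21.8182 lb.
Total product = 21.8182 × 9900 / 1000 = 216 lb.

216.0 lb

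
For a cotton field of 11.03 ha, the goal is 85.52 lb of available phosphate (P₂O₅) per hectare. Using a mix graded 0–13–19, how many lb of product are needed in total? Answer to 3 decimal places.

7256.043 lb

Product per hectare = 85.52 / 13% = 657.846 lb.
Total product = 657.846 × 11.03 = 7256.0431 lb.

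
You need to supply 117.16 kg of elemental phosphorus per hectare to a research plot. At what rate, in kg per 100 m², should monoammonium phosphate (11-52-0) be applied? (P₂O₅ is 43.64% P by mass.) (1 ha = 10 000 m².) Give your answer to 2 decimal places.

As P₂O₅: 117.16 / 0.4364 = 268.469 kg per hectare.
Product per hectare = 268.469 / 52% = 516.287 kg.
Convert to per 100 m²: 516.287 × 0.01 = 5.16287 kg.

5.16 kg of product per hundred sq m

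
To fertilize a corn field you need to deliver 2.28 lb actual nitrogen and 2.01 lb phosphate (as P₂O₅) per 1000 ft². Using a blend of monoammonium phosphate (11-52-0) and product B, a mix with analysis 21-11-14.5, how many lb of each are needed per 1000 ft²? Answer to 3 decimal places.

1.764 lb monoammonium phosphate, 9.933 lb product B

Let a = lb of monoammonium phosphate, b = lb of product B (per 1000 ft²).
N: 0.11·a + 0.21·b = 2.28
P₂O₅: 0.52·a + 0.11·b = 2.01
Eliminate b: (row1) − 0.21/0.11·(row2) → -0.882727·a = -1.55727, so a = 1.76416.
Then b = (2.01 − 0.52·1.76416) / 0.11 = 9.93306.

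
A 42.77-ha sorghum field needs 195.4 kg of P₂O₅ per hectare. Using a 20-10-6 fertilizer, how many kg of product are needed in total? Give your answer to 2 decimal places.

83572.58 kg

Product per hectare = 195.4 / 10% = 1954 kg.
Total product = 1954 × 42.77 = 83572.58 kg.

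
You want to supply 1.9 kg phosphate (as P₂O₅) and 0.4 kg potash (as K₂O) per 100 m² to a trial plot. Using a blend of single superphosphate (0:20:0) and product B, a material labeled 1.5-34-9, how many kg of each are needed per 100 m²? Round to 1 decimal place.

1.9 kg single superphosphate, 4.4 kg product B

Per-100 m² balance (a = single superphosphate, b = product B):
P₂O₅: 0.2·a + 0.34·b = 1.9
K₂O: 0·a + 0.09·b = 0.4
Solving simultaneously: a = 1.94444, b = 4.44444.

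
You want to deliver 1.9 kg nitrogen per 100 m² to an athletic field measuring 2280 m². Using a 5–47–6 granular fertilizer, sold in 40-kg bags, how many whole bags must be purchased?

22 bags

Product per 100 m² = 1.9 / 5% = 38 kg.
Total product = 38 × 2280 / 100 = 866.4 kg.
Bags = ⌈866.4 / 40⌉ = 22.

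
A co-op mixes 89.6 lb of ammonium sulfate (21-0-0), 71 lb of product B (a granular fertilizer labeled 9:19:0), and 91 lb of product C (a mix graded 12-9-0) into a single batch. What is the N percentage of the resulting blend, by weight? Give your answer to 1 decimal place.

Total mass = 89.6 + 71 + 91 = 251.6 lb.
N mass = 21%×89.6 + 9%×71 + 12%×91 = 36.126 lb.
% N = 36.126 / 251.6 = 14.3585%.

14.4% N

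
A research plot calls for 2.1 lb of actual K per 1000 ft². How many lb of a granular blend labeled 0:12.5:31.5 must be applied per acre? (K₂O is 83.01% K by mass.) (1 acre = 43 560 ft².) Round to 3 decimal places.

As K₂O: 2.1 / 0.8301 = 2.52982 lb per 1000 ft².
Product per 1000 ft² = 2.52982 / 31.5% = 8.03116 lb.
Convert to per acre: 8.03116 × 43.56 = 349.8374 lb.

349.837 lb of product per acre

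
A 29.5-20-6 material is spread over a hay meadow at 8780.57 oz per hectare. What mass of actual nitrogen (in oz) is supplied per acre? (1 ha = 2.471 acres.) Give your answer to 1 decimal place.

nitrogen per hectare = 8780.57 × 29.5% = 2590.27 oz.
Convert to per acre: 2590.27 × 0.404694 = 1048.27 oz.

1048.3 oz N per acre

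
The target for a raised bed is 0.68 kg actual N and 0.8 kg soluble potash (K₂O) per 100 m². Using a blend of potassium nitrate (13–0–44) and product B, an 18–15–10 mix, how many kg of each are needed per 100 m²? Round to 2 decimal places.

With a, b = kg per 100 m² of potassium nitrate and product B:
N: 0.13·a + 0.18·b = 0.68
K₂O: 0.44·a + 0.1·b = 0.8
Eliminate b: (row1) − 0.18/0.1·(row2) → -0.662·a = -0.76, so a = 1.14804.
Then b = (0.8 − 0.44·1.14804) / 0.1 = 2.94864.

1.15 kg potassium nitrate, 2.95 kg product B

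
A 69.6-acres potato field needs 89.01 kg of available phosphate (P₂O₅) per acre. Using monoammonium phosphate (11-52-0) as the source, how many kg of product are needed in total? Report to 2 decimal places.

Product per acre = 89.01 / 52% = 171.173 kg.
Total product = 171.173 × 69.6 = 11913.646 kg.

11913.65 kg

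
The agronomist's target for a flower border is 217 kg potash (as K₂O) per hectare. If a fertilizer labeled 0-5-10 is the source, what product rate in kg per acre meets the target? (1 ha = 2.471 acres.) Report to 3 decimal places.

878.187 kg of product per acre

Product per hectare = 217 / 10% = 2170 kg.
Convert to per acre: 2170 × 0.404694 = 878.18697 kg.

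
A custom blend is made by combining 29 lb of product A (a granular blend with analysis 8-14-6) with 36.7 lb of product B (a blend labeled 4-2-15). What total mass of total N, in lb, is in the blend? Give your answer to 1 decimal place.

N mass = 8%×29 + 4%×36.7 = 3.788 lb.

3.8 lb N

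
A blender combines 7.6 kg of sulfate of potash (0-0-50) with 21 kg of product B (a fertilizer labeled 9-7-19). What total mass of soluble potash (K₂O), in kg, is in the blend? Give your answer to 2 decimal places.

K₂O mass = 50%×7.6 + 19%×21 = 7.79 kg.

7.79 kg K₂O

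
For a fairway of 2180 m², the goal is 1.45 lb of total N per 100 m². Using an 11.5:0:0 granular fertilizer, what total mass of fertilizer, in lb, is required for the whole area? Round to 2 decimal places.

Product per 100 m² = 1.45 / 11.5% = 12.6087 lb.
Total product = 12.6087 × 2180 / 100 = 274.8696 lb.

274.87 lb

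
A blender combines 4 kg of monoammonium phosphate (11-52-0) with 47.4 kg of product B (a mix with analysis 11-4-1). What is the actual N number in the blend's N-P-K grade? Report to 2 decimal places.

Total mass = 4 + 47.4 = 51.4 kg.
N mass = 11%×4 + 11%×47.4 = 5.654 kg.
% N = 5.654 / 51.4 = 11%.

11.00% N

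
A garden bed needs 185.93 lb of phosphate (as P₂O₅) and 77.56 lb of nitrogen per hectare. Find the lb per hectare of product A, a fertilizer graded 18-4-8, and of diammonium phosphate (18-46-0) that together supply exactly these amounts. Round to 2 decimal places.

Let a = lb of product A, b = lb of diammonium phosphate (per hectare).
P₂O₅: 0.04·a + 0.46·b = 185.93
N: 0.18·a + 0.18·b = 77.56
Eliminate a: (row1) − 0.04/0.18·(row2) → 0.42·b = 168.694, so b = 401.653.
Back-substitute: a = (185.93 − 0.46·401.653) / 0.04 = 29.2354.

29.24 lb product A, 401.65 lb diammonium phosphate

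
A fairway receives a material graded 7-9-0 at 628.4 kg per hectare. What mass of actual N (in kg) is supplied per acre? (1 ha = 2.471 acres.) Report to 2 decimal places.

nitrogen per hectare = 628.4 × 7% = 43.988 kg.
Convert to per acre: 43.988 × 0.404694 = 17.8017 kg.

17.80 kg N per acre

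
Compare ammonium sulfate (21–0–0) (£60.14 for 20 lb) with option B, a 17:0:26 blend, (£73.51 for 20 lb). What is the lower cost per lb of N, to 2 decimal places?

ammonium sulfate: N per bag = 20 × 21% = 4.2 lb; cost = 60.14 / 4.2 = £14.3190/lb N.
option B: N per bag = 20 × 17% = 3.4 lb; cost = 73.51 / 3.4 = £21.6206/lb N.
ammonium sulfate is cheaper.

£14.32 per lb N (ammonium sulfate)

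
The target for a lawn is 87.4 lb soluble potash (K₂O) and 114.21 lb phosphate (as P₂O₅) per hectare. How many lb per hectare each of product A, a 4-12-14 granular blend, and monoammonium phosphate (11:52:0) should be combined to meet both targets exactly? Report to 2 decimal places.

624.29 lb product A, 75.57 lb monoammonium phosphate

Per-hectare balance (a = product A, b = monoammonium phosphate):
K₂O: 0.14·a + 0·b = 87.4
P₂O₅: 0.12·a + 0.52·b = 114.21
From row1: a = (87.4 − 0·b) / 0.14.
Into row2: 0.12·(87.4 − 0·b)/0.14 + 0.52·b = 114.21 → b = 75.5687, a = 624.286.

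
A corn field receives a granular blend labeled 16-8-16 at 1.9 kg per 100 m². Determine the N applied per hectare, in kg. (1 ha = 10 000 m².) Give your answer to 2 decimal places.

nitrogen per 100 m² = 1.9 × 16% = 0.304 kg.
Convert to per hectare: 0.304 × 100 = 30.4 kg.

30.40 kg N per hectare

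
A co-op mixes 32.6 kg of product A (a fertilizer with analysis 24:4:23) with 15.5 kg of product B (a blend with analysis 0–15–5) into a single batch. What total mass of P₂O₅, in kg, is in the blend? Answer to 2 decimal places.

P₂O₅ mass = 4%×32.6 + 15%×15.5 = 3.629 kg.

3.63 kg P₂O₅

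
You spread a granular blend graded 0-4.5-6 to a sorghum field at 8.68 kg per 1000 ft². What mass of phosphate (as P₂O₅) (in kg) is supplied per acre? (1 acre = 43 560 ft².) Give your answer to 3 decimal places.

P₂O₅ per 1000 ft² = 8.68 × 4.5% = 0.3906 kg.
Convert to per acre: 0.3906 × 43.56 = 17.0145 kg.

17.015 kg P₂O₅ per acre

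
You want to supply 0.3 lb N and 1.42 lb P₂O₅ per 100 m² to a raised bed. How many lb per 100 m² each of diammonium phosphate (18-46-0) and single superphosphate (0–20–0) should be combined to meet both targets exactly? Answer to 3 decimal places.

1.667 lb diammonium phosphate, 3.267 lb single superphosphate

Let a = lb of diammonium phosphate, b = lb of single superphosphate (per 100 m²).
N: 0.18·a + 0·b = 0.3
P₂O₅: 0.46·a + 0.2·b = 1.42
Eliminate a: (row1) − 0.18/0.46·(row2) → -0.0782609·b = -0.255652, so b = 3.26667.
Back-substitute: a = (0.3 − 0·3.26667) / 0.18 = 1.66667.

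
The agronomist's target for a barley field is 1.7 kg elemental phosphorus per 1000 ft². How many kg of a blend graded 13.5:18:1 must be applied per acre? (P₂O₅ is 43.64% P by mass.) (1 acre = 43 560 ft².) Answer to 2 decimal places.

942.71 kg of product per acre

As P₂O₅: 1.7 / 0.4364 = 3.89551 kg per 1000 ft².
Product per 1000 ft² = 3.89551 / 18% = 21.6417 kg.
Convert to per acre: 21.6417 × 43.56 = 942.713 kg.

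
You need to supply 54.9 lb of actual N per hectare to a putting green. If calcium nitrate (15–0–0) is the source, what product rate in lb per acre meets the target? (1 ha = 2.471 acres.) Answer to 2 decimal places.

148.12 lb of product per acre

Product per hectare = 54.9 / 15% = 366 lb.
Convert to per acre: 366 × 0.404694 = 148.118 lb.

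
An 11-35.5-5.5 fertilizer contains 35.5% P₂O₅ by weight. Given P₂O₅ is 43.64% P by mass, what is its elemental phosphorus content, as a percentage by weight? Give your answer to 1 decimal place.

15.5% P

%P = 35.5 × 0.4364 = 15.4922%.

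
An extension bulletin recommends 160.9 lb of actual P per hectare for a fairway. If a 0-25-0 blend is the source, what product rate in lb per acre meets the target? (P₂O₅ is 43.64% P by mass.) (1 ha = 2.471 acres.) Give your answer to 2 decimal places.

596.84 lb of product per acre

As P₂O₅: 160.9 / 0.4364 = 368.698 lb per hectare.
Product per hectare = 368.698 / 25% = 1474.79 lb.
Convert to per acre: 1474.79 × 0.404694 = 596.841 lb.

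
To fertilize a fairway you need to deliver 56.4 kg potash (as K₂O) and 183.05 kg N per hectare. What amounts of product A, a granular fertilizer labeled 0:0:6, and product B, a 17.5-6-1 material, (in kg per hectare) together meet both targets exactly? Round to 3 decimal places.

With a, b = kg per hectare of product A and product B:
K₂O: 0.06·a + 0.01·b = 56.4
N: 0·a + 0.175·b = 183.05
Solving simultaneously: a = 765.6667, b = 1046.

765.667 kg product A, 1046.000 kg product B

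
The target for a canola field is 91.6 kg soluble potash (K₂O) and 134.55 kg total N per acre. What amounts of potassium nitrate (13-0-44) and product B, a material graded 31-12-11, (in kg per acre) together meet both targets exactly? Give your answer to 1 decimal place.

Let a = kg of potassium nitrate, b = kg of product B (per acre).
K₂O: 0.44·a + 0.11·b = 91.6
N: 0.13·a + 0.31·b = 134.55
Eliminate b: (row1) − 0.11/0.31·(row2) → 0.393871·a = 43.8565, so a = 111.347.
Then b = (134.55 − 0.13·111.347) / 0.31 = 387.338.

111.3 kg potassium nitrate, 387.3 kg product B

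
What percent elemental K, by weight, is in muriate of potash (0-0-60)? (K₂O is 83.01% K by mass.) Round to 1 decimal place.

%K = 60 × 0.8301 = 49.806%.

49.8% K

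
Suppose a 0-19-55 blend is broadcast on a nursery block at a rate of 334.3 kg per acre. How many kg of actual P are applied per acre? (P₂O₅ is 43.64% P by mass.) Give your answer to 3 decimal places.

27.719 kg P per acre

P₂O₅ per acre = 334.3 × 19% = 63.517 kg.
Elemental P = 63.517 × 0.4364 = 27.7188 kg per acre.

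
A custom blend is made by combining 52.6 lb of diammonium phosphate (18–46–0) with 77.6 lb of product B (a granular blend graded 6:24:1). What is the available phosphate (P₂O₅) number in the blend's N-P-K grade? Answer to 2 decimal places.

32.89% P₂O₅

Total mass = 52.6 + 77.6 = 130.2 lb.
P₂O₅ mass = 46%×52.6 + 24%×77.6 = 42.82 lb.
% P₂O₅ = 42.82 / 130.2 = 32.8879%.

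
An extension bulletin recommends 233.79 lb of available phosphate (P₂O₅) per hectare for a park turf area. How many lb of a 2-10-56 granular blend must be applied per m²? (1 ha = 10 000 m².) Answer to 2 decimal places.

Product per hectare = 233.79 / 10% = 2337.9 lb.
Convert to per m²: 2337.9 × 0.0001 = 0.23379 lb.

0.23 lb of product per sq m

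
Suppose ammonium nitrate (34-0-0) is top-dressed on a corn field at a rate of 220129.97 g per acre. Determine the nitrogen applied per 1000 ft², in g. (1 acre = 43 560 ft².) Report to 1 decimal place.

nitrogen per acre = 220129.97 × 34% = 74844.2 g.
Convert to per 1000 ft²: 74844.2 × 0.0229568 = 1718.19 g.

1718.2 g N per thousand sq ft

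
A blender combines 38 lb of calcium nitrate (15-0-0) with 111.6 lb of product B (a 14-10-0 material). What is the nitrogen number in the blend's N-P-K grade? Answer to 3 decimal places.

14.254% N

Total mass = 38 + 111.6 = 149.6 lb.
N mass = 15%×38 + 14%×111.6 = 21.324 lb.
% N = 21.324 / 149.6 = 14.25401%.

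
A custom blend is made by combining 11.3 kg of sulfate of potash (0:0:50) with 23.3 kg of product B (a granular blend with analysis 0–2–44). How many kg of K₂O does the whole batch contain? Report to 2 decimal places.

15.90 kg K₂O

K₂O mass = 50%×11.3 + 44%×23.3 = 15.902 kg.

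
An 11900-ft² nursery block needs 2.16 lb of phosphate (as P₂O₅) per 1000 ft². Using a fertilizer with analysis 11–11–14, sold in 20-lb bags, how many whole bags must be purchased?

12 bags

Product per 1000 ft² = 2.16 / 11% = 19.6364 lb.
Total product = 19.6364 × 11900 / 1000 = 233.673 lb.
Bags = ⌈233.673 / 20⌉ = 12.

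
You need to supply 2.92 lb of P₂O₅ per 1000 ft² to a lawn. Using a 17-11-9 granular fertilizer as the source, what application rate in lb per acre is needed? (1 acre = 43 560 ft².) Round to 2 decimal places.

1156.32 lb of product per acre

Product per 1000 ft² = 2.92 / 11% = 26.5455 lb.
Convert to per acre: 26.5455 × 43.56 = 1156.32 lb.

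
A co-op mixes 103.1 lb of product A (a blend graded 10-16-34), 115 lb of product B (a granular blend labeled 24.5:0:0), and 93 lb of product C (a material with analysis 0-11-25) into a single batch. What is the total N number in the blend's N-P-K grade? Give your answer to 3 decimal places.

Total mass = 103.1 + 115 + 93 = 311.1 lb.
N mass = 10%×103.1 + 24.5%×115 + 0%×93 = 38.485 lb.
% N = 38.485 / 311.1 = 12.3706%.

12.371% N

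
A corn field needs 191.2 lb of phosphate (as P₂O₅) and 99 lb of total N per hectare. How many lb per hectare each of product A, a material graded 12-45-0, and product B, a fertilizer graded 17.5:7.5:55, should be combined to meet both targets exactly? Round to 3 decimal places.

373.262 lb product A, 309.763 lb product B

Per-hectare balance (a = product A, b = product B):
P₂O₅: 0.45·a + 0.075·b = 191.2
N: 0.12·a + 0.175·b = 99
Eliminate a: (row1) − 0.45/0.12·(row2) → -0.58125·b = -180.05, so b = 309.7634.
Back-substitute: a = (191.2 − 0.075·309.7634) / 0.45 = 373.2616.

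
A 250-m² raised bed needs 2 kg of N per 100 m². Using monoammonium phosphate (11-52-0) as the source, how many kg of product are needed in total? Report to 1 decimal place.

Product per 100 m² = 2 / 11% = 18.1818 kg.
Total product = 18.1818 × 250 / 100 = 45.4545 kg.

45.5 kg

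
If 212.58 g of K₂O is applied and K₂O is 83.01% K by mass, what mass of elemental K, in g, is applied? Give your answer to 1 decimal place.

K = 212.58 × 0.8301 = 176.463 g.

176.5 g K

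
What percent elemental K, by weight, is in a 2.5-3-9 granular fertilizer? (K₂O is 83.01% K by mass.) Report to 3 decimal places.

7.471% K

%K = 9 × 0.8301 = 7.4709%.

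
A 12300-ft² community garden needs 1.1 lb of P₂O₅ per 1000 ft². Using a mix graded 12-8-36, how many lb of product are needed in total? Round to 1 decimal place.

169.1 lb

Product per 1000 ft² = 1.1 / 8% = 13.75 lb.
Total product = 13.75 × 12300 / 1000 = 169.125 lb.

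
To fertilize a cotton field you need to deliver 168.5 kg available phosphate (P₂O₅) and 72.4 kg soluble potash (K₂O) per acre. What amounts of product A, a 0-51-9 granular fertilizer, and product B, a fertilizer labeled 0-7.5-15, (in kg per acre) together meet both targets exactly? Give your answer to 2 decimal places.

Let a = kg of product A, b = kg of product B (per acre).
P₂O₅: 0.51·a + 0.075·b = 168.5
K₂O: 0.09·a + 0.15·b = 72.4
Solving simultaneously: a = 284.516, b = 311.957.

284.52 kg product A, 311.96 kg product B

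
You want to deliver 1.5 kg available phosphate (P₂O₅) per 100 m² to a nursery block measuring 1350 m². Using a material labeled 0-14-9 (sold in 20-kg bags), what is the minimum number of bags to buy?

8 bags

Product per 100 m² = 1.5 / 14% = 10.7143 kg.
Total product = 10.7143 × 1350 / 100 = 144.643 kg.
Bags = ⌈144.643 / 20⌉ = 8.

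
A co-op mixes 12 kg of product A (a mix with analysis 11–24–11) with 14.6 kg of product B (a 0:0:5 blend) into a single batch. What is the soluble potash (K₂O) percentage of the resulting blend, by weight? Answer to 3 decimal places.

7.707% K₂O

Total mass = 12 + 14.6 = 26.6 kg.
K₂O mass = 11%×12 + 5%×14.6 = 2.05 kg.
% K₂O = 2.05 / 26.6 = 7.70677%.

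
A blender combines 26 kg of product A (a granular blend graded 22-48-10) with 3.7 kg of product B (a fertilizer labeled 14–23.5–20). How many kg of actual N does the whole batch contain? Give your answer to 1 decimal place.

6.2 kg N

N mass = 22%×26 + 14%×3.7 = 6.238 kg.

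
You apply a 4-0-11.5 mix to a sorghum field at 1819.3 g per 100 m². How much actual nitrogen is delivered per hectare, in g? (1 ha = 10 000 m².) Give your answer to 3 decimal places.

nitrogen per 100 m² = 1819.3 × 4% = 72.772 g.
Convert to per hectare: 72.772 × 100 = 7277.2 g.

7277.200 g N per hectare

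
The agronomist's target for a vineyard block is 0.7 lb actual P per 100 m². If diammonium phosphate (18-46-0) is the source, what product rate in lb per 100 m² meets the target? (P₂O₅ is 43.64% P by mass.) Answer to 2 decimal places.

3.49 lb of product per hundred sq m

As P₂O₅: 0.7 / 0.4364 = 1.60403 lb per 100 m².
Product per 100 m² = 1.60403 / 46% = 3.48703 lb.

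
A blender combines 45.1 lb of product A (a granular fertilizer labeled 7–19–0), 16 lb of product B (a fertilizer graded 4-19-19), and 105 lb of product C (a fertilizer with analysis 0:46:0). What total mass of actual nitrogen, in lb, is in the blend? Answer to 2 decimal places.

3.80 lb N

N mass = 7%×45.1 + 4%×16 + 0%×105 = 3.797 lb.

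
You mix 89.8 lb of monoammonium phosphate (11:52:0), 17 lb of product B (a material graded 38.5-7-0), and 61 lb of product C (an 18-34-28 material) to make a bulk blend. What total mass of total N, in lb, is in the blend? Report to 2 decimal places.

27.40 lb N

N mass = 11%×89.8 + 38.5%×17 + 18%×61 = 27.403 lb.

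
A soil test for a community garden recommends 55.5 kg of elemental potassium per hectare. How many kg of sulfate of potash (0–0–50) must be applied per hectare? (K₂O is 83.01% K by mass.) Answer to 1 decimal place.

133.7 kg of product per hectare

As K₂O: 55.5 / 0.8301 = 66.8594 kg per hectare.
Product per hectare = 66.8594 / 50% = 133.719 kg.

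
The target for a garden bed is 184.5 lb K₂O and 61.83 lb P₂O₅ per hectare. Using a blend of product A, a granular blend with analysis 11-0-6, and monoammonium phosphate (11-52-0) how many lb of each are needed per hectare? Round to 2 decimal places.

With a, b = lb per hectare of product A and monoammonium phosphate:
K₂O: 0.06·a + 0·b = 184.5
P₂O₅: 0·a + 0.52·b = 61.83
Solving simultaneously: a = 3075, b = 118.904.

3075.00 lb product A, 118.90 lb monoammonium phosphate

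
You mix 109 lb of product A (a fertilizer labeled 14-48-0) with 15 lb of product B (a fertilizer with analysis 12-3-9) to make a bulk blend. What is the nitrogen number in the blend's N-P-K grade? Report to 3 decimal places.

13.758% N

Total mass = 109 + 15 = 124 lb.
N mass = 14%×109 + 12%×15 = 17.06 lb.
% N = 17.06 / 124 = 13.7581%.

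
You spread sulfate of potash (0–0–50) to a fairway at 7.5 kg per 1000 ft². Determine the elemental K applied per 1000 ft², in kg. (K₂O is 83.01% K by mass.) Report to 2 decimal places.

3.11 kg K per thousand sq ft

K₂O per 1000 ft² = 7.5 × 50% = 3.75 kg.
Elemental K = 3.75 × 0.8301 = 3.11287 kg per 1000 ft².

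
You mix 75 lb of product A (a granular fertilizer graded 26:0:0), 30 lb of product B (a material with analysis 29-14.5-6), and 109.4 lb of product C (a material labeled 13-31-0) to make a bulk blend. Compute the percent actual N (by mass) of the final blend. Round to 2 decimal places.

19.79% N

Total mass = 75 + 30 + 109.4 = 214.4 lb.
N mass = 26%×75 + 29%×30 + 13%×109.4 = 42.422 lb.
% N = 42.422 / 214.4 = 19.7864%.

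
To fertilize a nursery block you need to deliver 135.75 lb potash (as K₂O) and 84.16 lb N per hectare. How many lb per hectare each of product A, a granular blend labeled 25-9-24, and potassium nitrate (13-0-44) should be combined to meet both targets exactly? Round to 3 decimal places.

245.976 lb product A, 174.354 lb potassium nitrate

With a, b = lb per hectare of product A and potassium nitrate:
K₂O: 0.24·a + 0.44·b = 135.75
N: 0.25·a + 0.13·b = 84.16
From row1: a = (135.75 − 0.44·b) / 0.24.
Into row2: 0.25·(135.75 − 0.44·b)/0.24 + 0.13·b = 84.16 → b = 174.3541, a = 245.9759.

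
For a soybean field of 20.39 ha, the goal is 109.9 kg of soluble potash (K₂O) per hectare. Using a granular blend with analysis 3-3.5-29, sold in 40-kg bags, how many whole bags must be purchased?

194 bags

Product per hectare = 109.9 / 29% = 378.966 kg.
Total product = 378.966 × 20.39 = 7727.11 kg.
Bags = ⌈7727.11 / 40⌉ = 194.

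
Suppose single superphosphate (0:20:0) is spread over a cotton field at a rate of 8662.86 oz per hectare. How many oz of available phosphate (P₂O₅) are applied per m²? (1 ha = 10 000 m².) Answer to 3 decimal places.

0.173 oz P₂O₅ per sq m

P₂O₅ per hectare = 8662.86 × 20% = 1732.57 oz.
Convert to per m²: 1732.57 × 0.0001 = 0.173257 oz.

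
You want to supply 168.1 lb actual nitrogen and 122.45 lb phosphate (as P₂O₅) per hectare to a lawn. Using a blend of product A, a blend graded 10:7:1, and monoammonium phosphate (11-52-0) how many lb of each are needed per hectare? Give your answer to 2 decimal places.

With a, b = lb per hectare of product A and monoammonium phosphate:
N: 0.1·a + 0.11·b = 168.1
P₂O₅: 0.07·a + 0.52·b = 122.45
From row1: a = (168.1 − 0.11·b) / 0.1.
Into row2: 0.07·(168.1 − 0.11·b)/0.1 + 0.52·b = 122.45 → b = 10.7901, a = 1669.131.

1669.13 lb product A, 10.79 lb monoammonium phosphate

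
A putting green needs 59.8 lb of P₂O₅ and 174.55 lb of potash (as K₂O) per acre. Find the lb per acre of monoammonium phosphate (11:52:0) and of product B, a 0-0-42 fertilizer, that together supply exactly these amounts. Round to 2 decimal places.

With a, b = lb per acre of monoammonium phosphate and product B:
P₂O₅: 0.52·a + 0·b = 59.8
K₂O: 0·a + 0.42·b = 174.55
Solving simultaneously: a = 115, b = 415.595.

115.00 lb monoammonium phosphate, 415.60 lb product B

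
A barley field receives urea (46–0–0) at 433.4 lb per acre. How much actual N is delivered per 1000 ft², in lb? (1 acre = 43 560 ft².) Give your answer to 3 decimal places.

4.577 lb N per thousand sq ft

nitrogen per acre = 433.4 × 46% = 199.364 lb.
Convert to per 1000 ft²: 199.364 × 0.0229568 = 4.57677 lb.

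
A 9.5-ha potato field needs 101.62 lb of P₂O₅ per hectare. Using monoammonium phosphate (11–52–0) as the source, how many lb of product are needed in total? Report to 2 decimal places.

Product per hectare = 101.62 / 52% = 195.423 lb.
Total product = 195.423 × 9.5 = 1856.519 lb.

1856.52 lb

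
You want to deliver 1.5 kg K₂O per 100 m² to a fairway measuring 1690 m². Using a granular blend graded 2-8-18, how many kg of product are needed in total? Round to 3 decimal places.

140.833 kg

Product per 100 m² = 1.5 / 18% = 8.33333 kg.
Total product = 8.33333 × 1690 / 100 = 140.8333 kg.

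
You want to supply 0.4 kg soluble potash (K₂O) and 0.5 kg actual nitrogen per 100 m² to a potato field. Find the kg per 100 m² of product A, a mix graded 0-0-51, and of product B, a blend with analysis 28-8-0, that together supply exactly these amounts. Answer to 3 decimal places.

0.784 kg product A, 1.786 kg product B

Per-100 m² balance (a = product A, b = product B):
K₂O: 0.51·a + 0·b = 0.4
N: 0·a + 0.28·b = 0.5
Solving simultaneously: a = 0.784314, b = 1.78571.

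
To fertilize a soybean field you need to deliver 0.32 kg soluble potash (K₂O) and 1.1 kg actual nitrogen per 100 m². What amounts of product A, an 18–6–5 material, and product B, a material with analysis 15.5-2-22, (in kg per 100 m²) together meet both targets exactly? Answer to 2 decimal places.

6.04 kg product A, 0.08 kg product B

Per-100 m² balance (a = product A, b = product B):
K₂O: 0.05·a + 0.22·b = 0.32
N: 0.18·a + 0.155·b = 1.1
Eliminate a: (row1) − 0.05/0.18·(row2) → 0.176944·b = 0.0144444, so b = 0.0816327.
Back-substitute: a = (0.32 − 0.22·0.0816327) / 0.05 = 6.04082.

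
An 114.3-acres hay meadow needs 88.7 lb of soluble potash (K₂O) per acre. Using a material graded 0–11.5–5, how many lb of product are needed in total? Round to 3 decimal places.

202768.200 lb

Product per acre = 88.7 / 5% = 1774 lb.
Total product = 1774 × 114.3 = 202768.2 lb.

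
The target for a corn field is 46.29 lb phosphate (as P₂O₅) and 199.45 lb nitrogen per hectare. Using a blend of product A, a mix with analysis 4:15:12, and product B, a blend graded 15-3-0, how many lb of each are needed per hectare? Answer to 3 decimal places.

With a, b = lb per hectare of product A and product B:
P₂O₅: 0.15·a + 0.03·b = 46.29
N: 0.04·a + 0.15·b = 199.45
Eliminate a: (row1) − 0.15/0.04·(row2) → -0.5325·b = -701.648, so b = 1317.6479.
Back-substitute: a = (46.29 − 0.03·1317.6479) / 0.15 = 45.0704.

45.070 lb product A, 1317.648 lb product B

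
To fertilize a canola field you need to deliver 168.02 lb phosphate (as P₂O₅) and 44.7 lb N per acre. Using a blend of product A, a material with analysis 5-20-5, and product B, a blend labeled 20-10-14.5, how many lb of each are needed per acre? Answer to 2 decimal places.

832.40 lb product A, 15.40 lb product B

Let a = lb of product A, b = lb of product B (per acre).
P₂O₅: 0.2·a + 0.1·b = 168.02
N: 0.05·a + 0.2·b = 44.7
Eliminate a: (row1) − 0.2/0.05·(row2) → -0.7·b = -10.78, so b = 15.4.
Back-substitute: a = (168.02 − 0.1·15.4) / 0.2 = 832.4.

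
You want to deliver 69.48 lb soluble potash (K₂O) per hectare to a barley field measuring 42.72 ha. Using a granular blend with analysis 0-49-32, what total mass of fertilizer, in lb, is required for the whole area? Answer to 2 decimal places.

Product per hectare = 69.48 / 32% = 217.125 lb.
Total product = 217.125 × 42.72 = 9275.58 lb.

9275.58 lb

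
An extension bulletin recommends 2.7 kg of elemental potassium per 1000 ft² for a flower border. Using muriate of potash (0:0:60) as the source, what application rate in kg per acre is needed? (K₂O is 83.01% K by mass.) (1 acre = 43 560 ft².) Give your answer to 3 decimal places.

236.140 kg of product per acre

As K₂O: 2.7 / 0.8301 = 3.25262 kg per 1000 ft².
Product per 1000 ft² = 3.25262 / 60% = 5.42103 kg.
Convert to per acre: 5.42103 × 43.56 = 236.1402 kg.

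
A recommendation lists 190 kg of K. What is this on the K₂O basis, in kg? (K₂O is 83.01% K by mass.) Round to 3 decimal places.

228.888 kg K₂O

K₂O = 190 / 0.8301 = 228.8881 kg.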